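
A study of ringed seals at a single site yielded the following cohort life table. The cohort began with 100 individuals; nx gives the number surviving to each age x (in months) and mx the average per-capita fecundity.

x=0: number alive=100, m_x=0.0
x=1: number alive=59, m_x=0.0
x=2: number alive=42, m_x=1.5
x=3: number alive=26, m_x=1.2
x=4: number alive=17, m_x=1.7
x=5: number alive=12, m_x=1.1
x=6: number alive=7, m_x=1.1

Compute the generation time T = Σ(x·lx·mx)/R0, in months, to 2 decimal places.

lx = nx/n0 = nx/100: 1, 0.59, 0.42, 0.26, 0.17, 0.12, 0.07
lx·mx: 0, 0, 0.63, 0.312, 0.289, 0.132, 0.077 → R0 = 1.44
x·lx·mx: 0, 0, 1.26, 0.936, 1.156, 0.66, 0.462 → Σ = 4.474
T = 4.474 / 1.44 = 3.106944… → 3.11

3.11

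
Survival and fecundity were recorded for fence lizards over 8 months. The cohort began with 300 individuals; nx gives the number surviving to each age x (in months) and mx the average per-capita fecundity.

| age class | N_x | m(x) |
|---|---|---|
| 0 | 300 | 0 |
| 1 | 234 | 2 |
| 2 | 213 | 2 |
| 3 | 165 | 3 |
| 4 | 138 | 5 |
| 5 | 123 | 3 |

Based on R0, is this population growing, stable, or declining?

lx = nx/n0 = nx/300: 1, 0.78, 0.71, 0.55, 0.46, 0.41
R0 = Σ lx·mx = 0 + 1.56 + 1.42 + 1.65 + 2.3 + 1.23 = 8.16
R0 > 1, so the population is growing.

growing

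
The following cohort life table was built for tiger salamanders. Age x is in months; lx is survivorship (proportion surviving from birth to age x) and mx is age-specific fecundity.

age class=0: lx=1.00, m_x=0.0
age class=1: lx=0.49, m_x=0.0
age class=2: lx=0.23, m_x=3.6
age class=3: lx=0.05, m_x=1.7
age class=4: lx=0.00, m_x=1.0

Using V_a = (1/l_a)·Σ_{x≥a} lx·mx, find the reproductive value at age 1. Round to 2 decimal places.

lx·mx for x ≥ 1: 0, 0.828, 0.085, 0 → sum = 0.913
V_1 = 0.913 / l_1 = 0.913 / 0.49 = 1.863265… → 1.86

1.86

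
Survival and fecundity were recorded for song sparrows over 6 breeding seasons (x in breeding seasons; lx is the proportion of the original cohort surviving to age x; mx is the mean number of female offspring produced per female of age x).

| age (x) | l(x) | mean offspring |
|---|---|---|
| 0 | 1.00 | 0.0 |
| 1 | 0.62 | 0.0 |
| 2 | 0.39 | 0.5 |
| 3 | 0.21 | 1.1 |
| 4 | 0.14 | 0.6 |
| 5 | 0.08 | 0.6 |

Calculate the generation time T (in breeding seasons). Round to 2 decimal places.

2.97

lx·mx: 0, 0, 0.195, 0.231, 0.084, 0.048 → R0 = 0.558
x·lx·mx: 0, 0, 0.39, 0.693, 0.336, 0.24 → Σ = 1.659
T = 1.659 / 0.558 = 2.973118… → 2.97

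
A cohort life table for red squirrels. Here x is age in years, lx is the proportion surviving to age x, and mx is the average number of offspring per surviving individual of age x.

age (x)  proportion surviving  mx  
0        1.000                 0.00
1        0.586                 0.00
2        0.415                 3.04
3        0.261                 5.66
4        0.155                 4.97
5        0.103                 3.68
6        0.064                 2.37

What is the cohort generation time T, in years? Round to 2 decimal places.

lx·mx: 0, 0, 1.2616, 1.47726, 0.77035, 0.37904, 0.15168 → R0 = 4.03993
x·lx·mx: 0, 0, 2.5232, 4.43178, 3.0814, 1.8952, 0.91008 → Σ = 12.84166
T = 12.84166 / 4.03993 = 3.178684… → 3.18

3.18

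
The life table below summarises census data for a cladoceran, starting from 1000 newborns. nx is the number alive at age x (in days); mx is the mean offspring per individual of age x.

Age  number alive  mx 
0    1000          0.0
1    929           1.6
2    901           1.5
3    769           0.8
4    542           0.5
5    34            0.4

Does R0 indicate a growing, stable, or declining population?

growing

lx = nx/n0 = nx/1000: 1, 0.929, 0.901, 0.769, 0.542, 0.034
R0 = Σ lx·mx = 0 + 1.4864 + 1.3515 + 0.6152 + 0.271 + 0.0136 = 3.7377
R0 > 1, so the population is growing.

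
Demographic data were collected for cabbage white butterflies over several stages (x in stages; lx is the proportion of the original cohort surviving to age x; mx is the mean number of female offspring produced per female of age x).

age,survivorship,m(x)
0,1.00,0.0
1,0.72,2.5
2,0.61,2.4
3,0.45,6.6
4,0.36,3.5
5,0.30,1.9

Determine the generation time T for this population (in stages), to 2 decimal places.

lx·mx: 0, 1.8, 1.464, 2.97, 1.26, 0.57 → R0 = 8.064
x·lx·mx: 0, 1.8, 2.928, 8.91, 5.04, 2.85 → Σ = 21.528
T = 21.528 / 8.064 = 2.669643… → 2.67

2.67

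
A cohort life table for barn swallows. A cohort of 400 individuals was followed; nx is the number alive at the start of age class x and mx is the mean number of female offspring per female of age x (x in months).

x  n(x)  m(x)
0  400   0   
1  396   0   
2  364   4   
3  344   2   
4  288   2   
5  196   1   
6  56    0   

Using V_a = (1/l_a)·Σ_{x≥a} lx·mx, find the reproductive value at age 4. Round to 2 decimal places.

2.68

lx = nx/n0 = nx/400: 1, 0.99, 0.91, 0.86, 0.72, 0.49, 0.14
lx·mx for x ≥ 4: 1.44, 0.49, 0 → sum = 1.93
V_4 = 1.93 / l_4 = 1.93 / 0.72 = 2.680556… → 2.68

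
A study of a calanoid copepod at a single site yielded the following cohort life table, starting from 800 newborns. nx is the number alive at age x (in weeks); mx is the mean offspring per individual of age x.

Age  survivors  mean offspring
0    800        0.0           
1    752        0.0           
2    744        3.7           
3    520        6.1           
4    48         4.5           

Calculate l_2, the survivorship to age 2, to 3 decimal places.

0.930

l_2 = n_2/n_0 = 744/800 = 0.93 → 0.930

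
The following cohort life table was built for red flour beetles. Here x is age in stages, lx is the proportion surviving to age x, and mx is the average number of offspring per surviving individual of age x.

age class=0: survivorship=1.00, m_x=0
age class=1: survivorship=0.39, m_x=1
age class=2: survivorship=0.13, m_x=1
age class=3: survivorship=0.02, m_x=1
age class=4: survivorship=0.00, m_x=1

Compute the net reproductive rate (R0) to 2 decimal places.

lx·mx by age: 0, 0.39, 0.13, 0.02, 0
R0 = Σ lx·mx = 0.54 → 0.54

0.54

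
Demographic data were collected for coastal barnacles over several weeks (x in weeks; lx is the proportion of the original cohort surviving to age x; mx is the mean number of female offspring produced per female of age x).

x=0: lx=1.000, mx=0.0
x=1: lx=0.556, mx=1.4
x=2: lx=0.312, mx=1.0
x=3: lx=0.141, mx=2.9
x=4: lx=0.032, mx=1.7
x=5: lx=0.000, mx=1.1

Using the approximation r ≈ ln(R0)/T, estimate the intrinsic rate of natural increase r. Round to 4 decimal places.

0.2405

R0 = Σ lx·mx = 0 + 0.7784 + 0.312 + 0.4089 + 0.0544 + 0 = 1.5537
Σ x·lx·mx = 2.8467; T = 2.8467/1.5537 = 1.83221…
r ≈ ln(R0)/T = ln(1.5537)/1.83221… = 0.240496… → 0.2405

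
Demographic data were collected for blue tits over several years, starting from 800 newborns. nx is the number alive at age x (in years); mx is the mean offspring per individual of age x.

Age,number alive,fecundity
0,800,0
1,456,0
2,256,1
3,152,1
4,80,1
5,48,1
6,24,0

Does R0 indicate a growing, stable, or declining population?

lx = nx/n0 = nx/800: 1, 0.57, 0.32, 0.19, 0.1, 0.06, 0.03
R0 = Σ lx·mx = 0 + 0 + 0.32 + 0.19 + 0.1 + 0.06 + 0 = 0.67
R0 < 1, so the population is declining.

declining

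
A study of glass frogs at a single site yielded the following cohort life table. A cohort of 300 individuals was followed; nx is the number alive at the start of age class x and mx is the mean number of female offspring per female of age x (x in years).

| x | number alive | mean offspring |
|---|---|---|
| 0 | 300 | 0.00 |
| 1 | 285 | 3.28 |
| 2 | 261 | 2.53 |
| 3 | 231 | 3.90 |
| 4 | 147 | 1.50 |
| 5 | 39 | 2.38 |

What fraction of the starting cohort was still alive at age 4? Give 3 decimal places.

0.490

l_4 = n_4/n_0 = 147/300 = 0.49 → 0.490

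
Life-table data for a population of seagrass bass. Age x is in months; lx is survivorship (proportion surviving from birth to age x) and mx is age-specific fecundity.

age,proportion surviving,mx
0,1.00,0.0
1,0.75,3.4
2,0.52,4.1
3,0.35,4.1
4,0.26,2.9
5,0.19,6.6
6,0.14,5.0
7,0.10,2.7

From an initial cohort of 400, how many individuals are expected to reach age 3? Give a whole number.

Expected survivors = N0 · l_3 = 400 × 0.35 = 140 → 140

140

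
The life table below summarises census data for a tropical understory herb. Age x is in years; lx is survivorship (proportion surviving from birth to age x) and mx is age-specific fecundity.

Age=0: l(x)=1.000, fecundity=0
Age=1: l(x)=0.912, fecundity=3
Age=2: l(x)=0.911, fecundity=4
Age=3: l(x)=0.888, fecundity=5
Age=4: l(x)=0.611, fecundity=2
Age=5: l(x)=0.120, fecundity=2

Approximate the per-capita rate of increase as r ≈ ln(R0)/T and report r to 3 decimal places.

R0 = Σ lx·mx = 0 + 2.736 + 3.644 + 4.44 + 1.222 + 0.24 = 12.282
Σ x·lx·mx = 29.432; T = 29.432/12.282 = 2.39635…
r ≈ ln(R0)/T = ln(12.282)/2.39635… = 1.04665… → 1.047

1.047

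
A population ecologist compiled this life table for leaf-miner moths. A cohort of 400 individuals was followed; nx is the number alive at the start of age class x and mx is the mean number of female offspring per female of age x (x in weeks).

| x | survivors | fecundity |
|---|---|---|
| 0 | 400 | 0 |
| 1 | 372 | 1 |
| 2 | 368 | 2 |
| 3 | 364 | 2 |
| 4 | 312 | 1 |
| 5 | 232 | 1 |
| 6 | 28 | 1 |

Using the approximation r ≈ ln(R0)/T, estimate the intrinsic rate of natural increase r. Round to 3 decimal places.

0.655

lx = nx/n0 = nx/400: 1, 0.93, 0.92, 0.91, 0.78, 0.58, 0.07
R0 = Σ lx·mx = 0 + 0.93 + 1.84 + 1.82 + 0.78 + 0.58 + 0.07 = 6.02
Σ x·lx·mx = 16.51; T = 16.51/6.02 = 2.74252…
r ≈ ln(R0)/T = ln(6.02)/2.74252… = 0.65454… → 0.655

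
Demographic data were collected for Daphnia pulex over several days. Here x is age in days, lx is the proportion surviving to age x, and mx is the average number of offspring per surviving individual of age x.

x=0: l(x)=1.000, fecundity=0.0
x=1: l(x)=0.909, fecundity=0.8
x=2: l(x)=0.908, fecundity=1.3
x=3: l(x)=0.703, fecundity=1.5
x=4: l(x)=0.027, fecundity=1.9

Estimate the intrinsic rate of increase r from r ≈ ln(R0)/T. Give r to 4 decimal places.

R0 = Σ lx·mx = 0 + 0.7272 + 1.1804 + 1.0545 + 0.0513 = 3.0134
Σ x·lx·mx = 6.4567; T = 6.4567/3.0134 = 2.14266…
r ≈ ln(R0)/T = ln(3.0134)/2.14266… = 0.514812… → 0.5148

0.5148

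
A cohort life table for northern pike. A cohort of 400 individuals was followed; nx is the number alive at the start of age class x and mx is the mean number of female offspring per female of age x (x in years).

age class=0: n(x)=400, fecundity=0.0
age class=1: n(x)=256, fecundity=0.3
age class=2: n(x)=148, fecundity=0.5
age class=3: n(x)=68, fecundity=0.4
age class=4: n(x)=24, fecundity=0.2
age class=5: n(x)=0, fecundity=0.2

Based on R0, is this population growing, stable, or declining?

declining

lx = nx/n0 = nx/400: 1, 0.64, 0.37, 0.17, 0.06, 0
R0 = Σ lx·mx = 0 + 0.192 + 0.185 + 0.068 + 0.012 + 0 = 0.457
R0 < 1, so the population is declining.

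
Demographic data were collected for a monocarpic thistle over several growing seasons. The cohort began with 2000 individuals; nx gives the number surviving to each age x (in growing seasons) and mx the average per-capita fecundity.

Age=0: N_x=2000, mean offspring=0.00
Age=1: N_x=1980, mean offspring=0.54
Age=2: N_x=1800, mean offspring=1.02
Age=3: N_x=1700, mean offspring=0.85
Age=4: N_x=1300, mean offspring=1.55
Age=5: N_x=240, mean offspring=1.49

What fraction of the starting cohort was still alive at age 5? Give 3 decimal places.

l_5 = n_5/n_0 = 240/2000 = 0.12 → 0.120

0.120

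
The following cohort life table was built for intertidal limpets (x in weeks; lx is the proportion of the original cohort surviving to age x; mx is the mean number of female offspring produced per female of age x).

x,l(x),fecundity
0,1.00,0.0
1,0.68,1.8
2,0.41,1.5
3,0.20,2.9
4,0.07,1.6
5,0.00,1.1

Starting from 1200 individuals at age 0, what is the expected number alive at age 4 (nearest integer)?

84

Expected survivors = N0 · l_4 = 1200 × 0.07 = 84 → 84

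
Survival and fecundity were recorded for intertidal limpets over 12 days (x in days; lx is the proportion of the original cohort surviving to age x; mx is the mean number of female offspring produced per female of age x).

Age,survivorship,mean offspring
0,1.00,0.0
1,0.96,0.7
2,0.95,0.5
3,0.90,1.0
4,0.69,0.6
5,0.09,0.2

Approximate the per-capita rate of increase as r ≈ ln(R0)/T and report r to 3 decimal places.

0.371

R0 = Σ lx·mx = 0 + 0.672 + 0.475 + 0.9 + 0.414 + 0.018 = 2.479
Σ x·lx·mx = 6.068; T = 6.068/2.479 = 2.44776…
r ≈ ln(R0)/T = ln(2.479)/2.44776… = 0.37089… → 0.371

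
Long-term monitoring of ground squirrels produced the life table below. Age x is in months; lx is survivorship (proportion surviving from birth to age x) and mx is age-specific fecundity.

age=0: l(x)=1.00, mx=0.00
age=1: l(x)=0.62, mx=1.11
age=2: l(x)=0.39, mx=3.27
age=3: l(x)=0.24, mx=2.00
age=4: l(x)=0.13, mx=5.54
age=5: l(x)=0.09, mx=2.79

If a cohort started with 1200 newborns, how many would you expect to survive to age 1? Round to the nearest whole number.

Expected survivors = N0 · l_1 = 1200 × 0.62 = 744 → 744

744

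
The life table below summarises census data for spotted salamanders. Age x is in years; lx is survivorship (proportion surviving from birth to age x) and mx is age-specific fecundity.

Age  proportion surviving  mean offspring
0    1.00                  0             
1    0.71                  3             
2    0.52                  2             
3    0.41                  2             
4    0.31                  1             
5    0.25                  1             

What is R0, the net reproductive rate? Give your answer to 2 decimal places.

4.55

lx·mx by age: 0, 2.13, 1.04, 0.82, 0.31, 0.25
R0 = Σ lx·mx = 4.55 → 4.55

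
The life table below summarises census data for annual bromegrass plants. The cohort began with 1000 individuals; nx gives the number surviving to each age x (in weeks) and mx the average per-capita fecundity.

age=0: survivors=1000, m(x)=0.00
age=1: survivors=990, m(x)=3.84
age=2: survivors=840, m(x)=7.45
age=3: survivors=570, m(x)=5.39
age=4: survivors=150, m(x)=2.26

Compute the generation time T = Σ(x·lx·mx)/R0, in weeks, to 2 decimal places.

lx = nx/n0 = nx/1000: 1, 0.99, 0.84, 0.57, 0.15
lx·mx: 0, 3.8016, 6.258, 3.0723, 0.339 → R0 = 13.4709
x·lx·mx: 0, 3.8016, 12.516, 9.2169, 1.356 → Σ = 26.8905
T = 26.8905 / 13.4709 = 1.996192… → 2.00

2.00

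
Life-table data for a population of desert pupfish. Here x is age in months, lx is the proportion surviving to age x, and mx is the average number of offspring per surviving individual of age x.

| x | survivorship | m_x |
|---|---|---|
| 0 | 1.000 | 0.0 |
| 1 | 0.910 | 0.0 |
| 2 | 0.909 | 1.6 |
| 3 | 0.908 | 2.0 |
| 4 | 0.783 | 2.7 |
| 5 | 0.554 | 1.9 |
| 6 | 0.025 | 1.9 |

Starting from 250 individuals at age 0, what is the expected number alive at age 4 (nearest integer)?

Expected survivors = N0 · l_4 = 250 × 0.783 = 195.75 → 196

196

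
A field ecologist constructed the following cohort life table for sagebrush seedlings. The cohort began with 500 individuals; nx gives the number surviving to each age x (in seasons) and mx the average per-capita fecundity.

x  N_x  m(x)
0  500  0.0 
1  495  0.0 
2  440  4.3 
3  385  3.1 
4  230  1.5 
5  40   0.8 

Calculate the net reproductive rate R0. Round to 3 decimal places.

lx = nx/n0 = nx/500: 1, 0.99, 0.88, 0.77, 0.46, 0.08
lx·mx by age: 0, 0, 3.784, 2.387, 0.69, 0.064
R0 = Σ lx·mx = 6.925 → 6.925

6.925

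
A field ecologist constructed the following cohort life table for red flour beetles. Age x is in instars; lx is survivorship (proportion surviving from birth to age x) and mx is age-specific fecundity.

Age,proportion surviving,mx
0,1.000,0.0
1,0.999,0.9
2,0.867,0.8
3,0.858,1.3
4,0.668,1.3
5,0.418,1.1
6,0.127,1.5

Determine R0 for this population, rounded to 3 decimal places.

4.227

lx·mx by age: 0, 0.8991, 0.6936, 1.1154, 0.8684, 0.4598, 0.1905
R0 = Σ lx·mx = 4.2268 → 4.227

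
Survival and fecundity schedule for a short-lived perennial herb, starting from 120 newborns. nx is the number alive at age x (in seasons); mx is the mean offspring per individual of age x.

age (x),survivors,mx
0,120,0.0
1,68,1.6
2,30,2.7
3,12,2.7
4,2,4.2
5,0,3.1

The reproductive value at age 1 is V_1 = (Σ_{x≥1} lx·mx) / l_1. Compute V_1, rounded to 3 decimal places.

3.391

lx = nx/n0 = nx/120: 1, 0.56667…, 0.25, 0.1, 0.01667…, 0
lx·mx for x ≥ 1: 0.906667…, 0.675, 0.27, 0.07…, 0 → sum = 1.921667…
V_1 = 1.921667… / l_1 = 1.921667… / 0.566667… = 3.391176… → 3.391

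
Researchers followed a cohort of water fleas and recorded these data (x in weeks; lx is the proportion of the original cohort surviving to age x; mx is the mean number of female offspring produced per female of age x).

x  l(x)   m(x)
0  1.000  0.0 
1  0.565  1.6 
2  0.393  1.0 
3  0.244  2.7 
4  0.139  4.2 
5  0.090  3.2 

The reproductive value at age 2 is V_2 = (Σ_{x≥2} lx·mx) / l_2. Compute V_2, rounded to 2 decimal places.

4.89

lx·mx for x ≥ 2: 0.393, 0.6588, 0.5838, 0.288 → sum = 1.9236
V_2 = 1.9236 / l_2 = 1.9236 / 0.393 = 4.894656… → 4.89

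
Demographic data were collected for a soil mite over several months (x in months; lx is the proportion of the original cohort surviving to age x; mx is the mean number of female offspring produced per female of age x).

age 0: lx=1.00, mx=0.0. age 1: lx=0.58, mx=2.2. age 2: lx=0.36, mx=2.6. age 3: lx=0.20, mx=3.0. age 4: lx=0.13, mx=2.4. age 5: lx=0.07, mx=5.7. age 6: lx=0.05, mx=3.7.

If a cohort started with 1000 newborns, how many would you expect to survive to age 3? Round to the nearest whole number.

Expected survivors = N0 · l_3 = 1000 × 0.20 = 200 → 200

200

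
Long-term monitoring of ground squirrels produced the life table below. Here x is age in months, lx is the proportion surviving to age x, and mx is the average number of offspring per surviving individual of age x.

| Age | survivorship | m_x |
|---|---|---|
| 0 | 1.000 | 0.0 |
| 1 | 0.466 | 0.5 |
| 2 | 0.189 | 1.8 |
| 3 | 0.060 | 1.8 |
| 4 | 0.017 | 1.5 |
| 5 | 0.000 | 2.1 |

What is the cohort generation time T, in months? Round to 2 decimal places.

1.90

lx·mx: 0, 0.233, 0.3402, 0.108, 0.0255, 0 → R0 = 0.7067
x·lx·mx: 0, 0.233, 0.6804, 0.324, 0.102, 0 → Σ = 1.3394
T = 1.3394 / 0.7067 = 1.895288… → 1.90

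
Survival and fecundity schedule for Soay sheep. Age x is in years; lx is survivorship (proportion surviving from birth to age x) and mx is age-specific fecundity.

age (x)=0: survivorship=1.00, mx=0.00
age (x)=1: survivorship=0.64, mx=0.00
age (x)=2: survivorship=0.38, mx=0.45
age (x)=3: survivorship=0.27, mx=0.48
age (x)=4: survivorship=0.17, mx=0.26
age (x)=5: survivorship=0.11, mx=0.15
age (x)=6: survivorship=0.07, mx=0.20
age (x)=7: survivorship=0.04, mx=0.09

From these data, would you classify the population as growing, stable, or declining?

declining

R0 = Σ lx·mx = 0 + 0 + 0.171 + 0.1296 + 0.0442 + 0.0165 + 0.014 + 0.0036 = 0.3789
R0 < 1, so the population is declining.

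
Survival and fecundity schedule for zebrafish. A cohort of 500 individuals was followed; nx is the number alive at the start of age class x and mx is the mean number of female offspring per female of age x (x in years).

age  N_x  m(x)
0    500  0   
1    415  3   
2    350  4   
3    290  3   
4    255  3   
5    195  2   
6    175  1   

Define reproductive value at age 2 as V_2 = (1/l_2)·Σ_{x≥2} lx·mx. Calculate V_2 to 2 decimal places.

10.29

lx = nx/n0 = nx/500: 1, 0.83, 0.7, 0.58, 0.51, 0.39, 0.35
lx·mx for x ≥ 2: 2.8, 1.74, 1.53, 0.78, 0.35 → sum = 7.2
V_2 = 7.2 / l_2 = 7.2 / 0.7 = 10.285714… → 10.29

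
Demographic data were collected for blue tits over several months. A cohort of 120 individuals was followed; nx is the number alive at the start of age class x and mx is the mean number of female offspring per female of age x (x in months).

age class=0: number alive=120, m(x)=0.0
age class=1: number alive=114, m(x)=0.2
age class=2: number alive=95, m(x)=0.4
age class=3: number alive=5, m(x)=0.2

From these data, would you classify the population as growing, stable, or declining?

lx = nx/n0 = nx/120: 1, 0.95, 0.79167…, 0.04167…
R0 = Σ lx·mx = 0 + 0.19 + 0.316667… + 0.008333… = 0.515…
R0 < 1, so the population is declining.

declining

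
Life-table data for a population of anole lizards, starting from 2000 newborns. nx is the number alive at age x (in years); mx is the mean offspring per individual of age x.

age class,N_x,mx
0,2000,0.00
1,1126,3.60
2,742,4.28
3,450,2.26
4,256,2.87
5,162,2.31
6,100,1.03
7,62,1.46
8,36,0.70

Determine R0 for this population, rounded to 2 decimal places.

lx = nx/n0 = nx/2000: 1, 0.563, 0.371, 0.225, 0.128, 0.081, 0.05, 0.031, 0.018
lx·mx by age: 0, 2.0268, 1.58788, 0.5085, 0.36736, 0.18711, 0.0515, 0.04526, 0.0126
R0 = Σ lx·mx = 4.78701 → 4.79

4.79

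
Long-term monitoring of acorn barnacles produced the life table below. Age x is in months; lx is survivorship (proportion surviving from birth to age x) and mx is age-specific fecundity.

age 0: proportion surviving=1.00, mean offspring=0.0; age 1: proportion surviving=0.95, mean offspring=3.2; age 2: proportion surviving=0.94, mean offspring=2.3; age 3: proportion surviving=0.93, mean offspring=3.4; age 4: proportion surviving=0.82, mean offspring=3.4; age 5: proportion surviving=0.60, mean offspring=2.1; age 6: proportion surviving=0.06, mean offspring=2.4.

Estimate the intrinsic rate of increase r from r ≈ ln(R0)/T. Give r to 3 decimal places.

R0 = Σ lx·mx = 0 + 3.04 + 2.162 + 3.162 + 2.788 + 1.26 + 0.144 = 12.556
Σ x·lx·mx = 35.166; T = 35.166/12.556 = 2.80073…
r ≈ ln(R0)/T = ln(12.556)/2.80073… = 0.90341… → 0.903

0.903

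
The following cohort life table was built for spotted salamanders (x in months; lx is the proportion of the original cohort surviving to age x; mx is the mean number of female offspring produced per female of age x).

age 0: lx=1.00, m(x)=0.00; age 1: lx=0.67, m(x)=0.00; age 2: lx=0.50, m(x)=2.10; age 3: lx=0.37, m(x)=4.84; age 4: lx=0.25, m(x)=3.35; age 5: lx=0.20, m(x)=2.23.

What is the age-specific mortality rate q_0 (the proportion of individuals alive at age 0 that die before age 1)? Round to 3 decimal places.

q_0 = (l_0 − l_1) / l_0 = (1 − 0.67) / 1
     = 0.33 / 1 = 0.33 → 0.330

0.330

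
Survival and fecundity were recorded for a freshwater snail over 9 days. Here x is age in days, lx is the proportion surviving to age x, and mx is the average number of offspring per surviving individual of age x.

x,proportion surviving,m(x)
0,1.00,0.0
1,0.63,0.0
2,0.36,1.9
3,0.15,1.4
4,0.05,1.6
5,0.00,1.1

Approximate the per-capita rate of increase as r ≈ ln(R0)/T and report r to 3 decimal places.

-0.011

R0 = Σ lx·mx = 0 + 0 + 0.684 + 0.21 + 0.08 + 0 = 0.974
Σ x·lx·mx = 2.318; T = 2.318/0.974 = 2.37988…
r ≈ ln(R0)/T = ln(0.974)/2.37988… = -0.01107… → -0.011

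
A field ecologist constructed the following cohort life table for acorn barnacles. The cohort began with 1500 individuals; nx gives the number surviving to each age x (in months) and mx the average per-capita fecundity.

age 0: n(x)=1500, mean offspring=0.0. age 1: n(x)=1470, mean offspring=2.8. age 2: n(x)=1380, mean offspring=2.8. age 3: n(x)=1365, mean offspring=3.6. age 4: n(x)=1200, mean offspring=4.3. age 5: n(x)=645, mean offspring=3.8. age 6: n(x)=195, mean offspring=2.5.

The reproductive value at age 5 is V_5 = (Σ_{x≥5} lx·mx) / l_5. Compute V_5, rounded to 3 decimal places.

lx = nx/n0 = nx/1500: 1, 0.98, 0.92, 0.91, 0.8, 0.43, 0.13
lx·mx for x ≥ 5: 1.634, 0.325 → sum = 1.959
V_5 = 1.959 / l_5 = 1.959 / 0.43 = 4.555814… → 4.556

4.556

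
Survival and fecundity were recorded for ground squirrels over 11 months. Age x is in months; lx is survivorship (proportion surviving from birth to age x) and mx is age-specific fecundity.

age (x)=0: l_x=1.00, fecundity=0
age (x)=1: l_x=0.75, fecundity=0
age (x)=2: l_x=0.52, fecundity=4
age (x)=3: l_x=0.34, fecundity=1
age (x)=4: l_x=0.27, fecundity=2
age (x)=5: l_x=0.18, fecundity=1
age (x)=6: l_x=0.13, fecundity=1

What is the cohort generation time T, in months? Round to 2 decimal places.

2.76

lx·mx: 0, 0, 2.08, 0.34, 0.54, 0.18, 0.13 → R0 = 3.27
x·lx·mx: 0, 0, 4.16, 1.02, 2.16, 0.9, 0.78 → Σ = 9.02
T = 9.02 / 3.27 = 2.75841… → 2.76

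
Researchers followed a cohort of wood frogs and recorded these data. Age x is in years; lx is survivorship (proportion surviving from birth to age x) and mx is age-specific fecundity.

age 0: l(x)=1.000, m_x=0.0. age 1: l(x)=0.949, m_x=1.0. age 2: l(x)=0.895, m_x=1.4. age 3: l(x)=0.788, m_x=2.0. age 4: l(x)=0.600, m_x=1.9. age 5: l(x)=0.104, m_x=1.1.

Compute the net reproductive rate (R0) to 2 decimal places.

lx·mx by age: 0, 0.949, 1.253, 1.576, 1.14, 0.1144
R0 = Σ lx·mx = 5.0324 → 5.03

5.03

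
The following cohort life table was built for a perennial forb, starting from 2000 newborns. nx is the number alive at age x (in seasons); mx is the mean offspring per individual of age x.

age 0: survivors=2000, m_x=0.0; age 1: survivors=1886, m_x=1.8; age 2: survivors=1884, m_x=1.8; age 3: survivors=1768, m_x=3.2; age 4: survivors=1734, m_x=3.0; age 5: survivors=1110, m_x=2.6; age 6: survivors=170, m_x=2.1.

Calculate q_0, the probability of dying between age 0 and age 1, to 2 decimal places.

lx = nx/n0 = nx/2000: 1, 0.943, 0.942, 0.884, 0.867, 0.555, 0.085
q_0 = (l_0 − l_1) / l_0 = (1 − 0.943) / 1
     = 0.057 / 1 = 0.057 → 0.06

0.06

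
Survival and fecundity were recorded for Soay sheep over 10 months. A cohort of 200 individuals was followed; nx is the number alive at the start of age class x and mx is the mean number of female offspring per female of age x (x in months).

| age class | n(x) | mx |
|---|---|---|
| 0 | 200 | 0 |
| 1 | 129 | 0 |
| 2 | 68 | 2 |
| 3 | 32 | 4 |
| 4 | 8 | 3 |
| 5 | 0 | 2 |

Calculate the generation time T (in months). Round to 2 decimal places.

2.61

lx = nx/n0 = nx/200: 1, 0.645, 0.34, 0.16, 0.04, 0
lx·mx: 0, 0, 0.68, 0.64, 0.12, 0 → R0 = 1.44
x·lx·mx: 0, 0, 1.36, 1.92, 0.48, 0 → Σ = 3.76
T = 3.76 / 1.44 = 2.611111… → 2.61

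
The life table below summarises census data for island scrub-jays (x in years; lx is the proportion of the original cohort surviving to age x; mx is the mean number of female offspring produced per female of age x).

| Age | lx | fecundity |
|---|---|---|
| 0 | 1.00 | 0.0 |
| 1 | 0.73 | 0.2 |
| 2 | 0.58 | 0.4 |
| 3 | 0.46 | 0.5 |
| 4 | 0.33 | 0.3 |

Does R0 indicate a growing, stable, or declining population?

declining

R0 = Σ lx·mx = 0 + 0.146 + 0.232 + 0.23 + 0.099 = 0.707
R0 < 1, so the population is declining.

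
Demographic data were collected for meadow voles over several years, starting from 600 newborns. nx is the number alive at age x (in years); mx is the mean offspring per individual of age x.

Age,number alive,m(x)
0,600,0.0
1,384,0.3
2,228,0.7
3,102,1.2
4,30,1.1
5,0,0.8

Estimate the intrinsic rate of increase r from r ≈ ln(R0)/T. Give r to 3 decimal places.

-0.153

lx = nx/n0 = nx/600: 1, 0.64, 0.38, 0.17, 0.05, 0
R0 = Σ lx·mx = 0 + 0.192 + 0.266 + 0.204 + 0.055 + 0 = 0.717
Σ x·lx·mx = 1.556; T = 1.556/0.717 = 2.17015…
r ≈ ln(R0)/T = ln(0.717)/2.17015… = -0.1533… → -0.153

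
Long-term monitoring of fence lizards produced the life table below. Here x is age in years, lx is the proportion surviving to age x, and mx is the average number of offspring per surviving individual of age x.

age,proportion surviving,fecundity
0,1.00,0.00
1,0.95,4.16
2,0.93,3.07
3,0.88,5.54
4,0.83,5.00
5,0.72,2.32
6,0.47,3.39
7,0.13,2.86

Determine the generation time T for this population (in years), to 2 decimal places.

lx·mx: 0, 3.952, 2.8551, 4.8752, 4.15, 1.6704, 1.5933, 0.3718 → R0 = 19.4678
x·lx·mx: 0, 3.952, 5.7102, 14.6256, 16.6, 8.352, 9.5598, 2.6026 → Σ = 61.4022
T = 61.4022 / 19.4678 = 3.154039… → 3.15

3.15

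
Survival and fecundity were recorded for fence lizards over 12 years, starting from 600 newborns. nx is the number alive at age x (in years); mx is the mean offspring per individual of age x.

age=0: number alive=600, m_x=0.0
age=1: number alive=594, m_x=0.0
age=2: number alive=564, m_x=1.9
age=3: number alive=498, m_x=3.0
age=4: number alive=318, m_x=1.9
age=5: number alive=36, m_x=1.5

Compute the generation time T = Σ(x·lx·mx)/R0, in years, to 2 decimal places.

lx = nx/n0 = nx/600: 1, 0.99, 0.94, 0.83, 0.53, 0.06
lx·mx: 0, 0, 1.786, 2.49, 1.007, 0.09 → R0 = 5.373
x·lx·mx: 0, 0, 3.572, 7.47, 4.028, 0.45 → Σ = 15.52
T = 15.52 / 5.373 = 2.888517… → 2.89

2.89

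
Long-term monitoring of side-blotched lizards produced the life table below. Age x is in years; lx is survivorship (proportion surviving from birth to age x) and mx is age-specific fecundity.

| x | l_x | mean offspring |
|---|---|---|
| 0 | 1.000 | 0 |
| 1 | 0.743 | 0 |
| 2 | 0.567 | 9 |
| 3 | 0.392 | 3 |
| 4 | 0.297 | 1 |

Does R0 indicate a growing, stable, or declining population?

R0 = Σ lx·mx = 0 + 0 + 5.103 + 1.176 + 0.297 = 6.576
R0 > 1, so the population is growing.

growing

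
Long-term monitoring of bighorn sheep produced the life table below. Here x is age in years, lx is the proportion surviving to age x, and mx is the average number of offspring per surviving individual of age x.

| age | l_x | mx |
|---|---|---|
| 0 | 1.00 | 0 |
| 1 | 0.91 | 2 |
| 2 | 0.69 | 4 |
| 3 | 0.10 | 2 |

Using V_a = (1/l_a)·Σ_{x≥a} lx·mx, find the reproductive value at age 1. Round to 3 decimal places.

5.253

lx·mx for x ≥ 1: 1.82, 2.76, 0.2 → sum = 4.78
V_1 = 4.78 / l_1 = 4.78 / 0.91 = 5.252747… → 5.253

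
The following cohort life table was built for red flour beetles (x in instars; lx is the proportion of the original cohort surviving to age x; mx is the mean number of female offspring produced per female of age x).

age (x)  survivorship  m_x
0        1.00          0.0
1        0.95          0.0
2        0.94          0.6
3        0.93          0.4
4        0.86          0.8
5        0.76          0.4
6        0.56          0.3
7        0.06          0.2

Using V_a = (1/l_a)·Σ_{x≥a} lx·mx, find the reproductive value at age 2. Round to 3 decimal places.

2.243

lx·mx for x ≥ 2: 0.564, 0.372, 0.688, 0.304, 0.168, 0.012 → sum = 2.108
V_2 = 2.108 / l_2 = 2.108 / 0.94 = 2.242553… → 2.243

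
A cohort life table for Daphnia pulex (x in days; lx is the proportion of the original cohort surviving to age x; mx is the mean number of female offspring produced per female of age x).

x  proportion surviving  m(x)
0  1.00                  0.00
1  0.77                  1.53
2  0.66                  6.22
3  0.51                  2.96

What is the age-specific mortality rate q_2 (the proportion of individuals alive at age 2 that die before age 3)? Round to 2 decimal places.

q_2 = (l_2 − l_3) / l_2 = (0.66 − 0.51) / 0.66
     = 0.15 / 0.66 = 0.227273… → 0.23

0.23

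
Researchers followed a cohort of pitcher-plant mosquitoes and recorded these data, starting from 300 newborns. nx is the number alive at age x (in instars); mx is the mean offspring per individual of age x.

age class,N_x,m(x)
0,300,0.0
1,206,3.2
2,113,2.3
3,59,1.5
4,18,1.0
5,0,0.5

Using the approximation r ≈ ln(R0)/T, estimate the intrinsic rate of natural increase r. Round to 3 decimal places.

0.831

lx = nx/n0 = nx/300: 1, 0.68667…, 0.37667…, 0.19667…, 0.06, 0
R0 = Σ lx·mx = 0 + 2.19733… + 0.86633… + 0.295… + 0.06 + 0 = 3.418667…
Σ x·lx·mx = 5.055…; T = 5.055…/3.418667… = 1.47865…
r ≈ ln(R0)/T = ln(3.418667…)/1.47865… = 0.83133… → 0.831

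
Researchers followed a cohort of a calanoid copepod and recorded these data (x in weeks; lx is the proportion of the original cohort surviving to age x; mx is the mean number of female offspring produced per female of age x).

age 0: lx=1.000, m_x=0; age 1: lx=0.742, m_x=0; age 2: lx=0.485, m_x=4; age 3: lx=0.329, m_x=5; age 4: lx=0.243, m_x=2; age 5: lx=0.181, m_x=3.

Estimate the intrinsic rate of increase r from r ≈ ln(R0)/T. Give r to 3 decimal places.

R0 = Σ lx·mx = 0 + 0 + 1.94 + 1.645 + 0.486 + 0.543 = 4.614
Σ x·lx·mx = 13.474; T = 13.474/4.614 = 2.92024…
r ≈ ln(R0)/T = ln(4.614)/2.92024… = 0.52362… → 0.524

0.524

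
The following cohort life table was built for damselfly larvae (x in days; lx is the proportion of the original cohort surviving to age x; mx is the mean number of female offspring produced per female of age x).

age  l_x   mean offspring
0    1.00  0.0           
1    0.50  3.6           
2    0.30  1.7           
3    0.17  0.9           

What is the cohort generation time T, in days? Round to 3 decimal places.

1.331

lx·mx: 0, 1.8, 0.51, 0.153 → R0 = 2.463
x·lx·mx: 0, 1.8, 1.02, 0.459 → Σ = 3.279
T = 3.279 / 2.463 = 1.331303… → 1.331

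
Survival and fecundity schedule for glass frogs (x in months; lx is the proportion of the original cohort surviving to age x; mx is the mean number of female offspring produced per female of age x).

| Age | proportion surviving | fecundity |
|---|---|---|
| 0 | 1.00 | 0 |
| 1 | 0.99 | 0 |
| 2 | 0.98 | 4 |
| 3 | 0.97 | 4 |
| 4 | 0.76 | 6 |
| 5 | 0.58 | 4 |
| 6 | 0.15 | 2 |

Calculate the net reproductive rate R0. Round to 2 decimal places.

lx·mx by age: 0, 0, 3.92, 3.88, 4.56, 2.32, 0.3
R0 = Σ lx·mx = 14.98 → 14.98

14.98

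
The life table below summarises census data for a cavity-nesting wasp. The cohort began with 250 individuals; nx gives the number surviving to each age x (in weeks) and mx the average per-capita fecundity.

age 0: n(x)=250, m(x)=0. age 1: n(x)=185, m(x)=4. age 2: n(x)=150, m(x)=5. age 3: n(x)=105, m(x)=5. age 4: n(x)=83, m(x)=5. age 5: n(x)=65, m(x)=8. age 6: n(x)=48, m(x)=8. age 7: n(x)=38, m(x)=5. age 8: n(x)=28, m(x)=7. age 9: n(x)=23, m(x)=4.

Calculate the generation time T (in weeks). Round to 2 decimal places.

3.70

lx = nx/n0 = nx/250: 1, 0.74, 0.6, 0.42, 0.332, 0.26, 0.192, 0.152, 0.112, 0.092
lx·mx: 0, 2.96, 3, 2.1, 1.66, 2.08, 1.536, 0.76, 0.784, 0.368 → R0 = 15.248
x·lx·mx: 0, 2.96, 6, 6.3, 6.64, 10.4, 9.216, 5.32, 6.272, 3.312 → Σ = 56.42
T = 56.42 / 15.248 = 3.700157… → 3.70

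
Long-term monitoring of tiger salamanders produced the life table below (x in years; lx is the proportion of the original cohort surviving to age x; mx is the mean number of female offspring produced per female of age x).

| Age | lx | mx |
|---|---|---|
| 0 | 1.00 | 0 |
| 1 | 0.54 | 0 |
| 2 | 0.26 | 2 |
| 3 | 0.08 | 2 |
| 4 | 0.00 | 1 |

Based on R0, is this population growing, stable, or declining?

declining

R0 = Σ lx·mx = 0 + 0 + 0.52 + 0.16 + 0 = 0.68
R0 < 1, so the population is declining.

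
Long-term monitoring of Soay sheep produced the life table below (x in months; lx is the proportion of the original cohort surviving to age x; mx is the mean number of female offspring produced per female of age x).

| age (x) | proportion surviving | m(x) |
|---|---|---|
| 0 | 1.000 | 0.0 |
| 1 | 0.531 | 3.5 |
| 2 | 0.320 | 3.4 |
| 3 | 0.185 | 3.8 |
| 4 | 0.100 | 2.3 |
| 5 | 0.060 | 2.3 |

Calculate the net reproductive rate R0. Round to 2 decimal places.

4.02

lx·mx by age: 0, 1.8585, 1.088, 0.703, 0.23, 0.138
R0 = Σ lx·mx = 4.0175 → 4.02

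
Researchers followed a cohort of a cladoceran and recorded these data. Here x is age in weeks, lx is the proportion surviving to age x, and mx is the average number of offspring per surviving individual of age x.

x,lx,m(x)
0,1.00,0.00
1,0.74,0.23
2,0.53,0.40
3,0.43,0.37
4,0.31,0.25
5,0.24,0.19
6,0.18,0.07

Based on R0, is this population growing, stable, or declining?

declining

R0 = Σ lx·mx = 0 + 0.1702 + 0.212 + 0.1591 + 0.0775 + 0.0456 + 0.0126 = 0.677
R0 < 1, so the population is declining.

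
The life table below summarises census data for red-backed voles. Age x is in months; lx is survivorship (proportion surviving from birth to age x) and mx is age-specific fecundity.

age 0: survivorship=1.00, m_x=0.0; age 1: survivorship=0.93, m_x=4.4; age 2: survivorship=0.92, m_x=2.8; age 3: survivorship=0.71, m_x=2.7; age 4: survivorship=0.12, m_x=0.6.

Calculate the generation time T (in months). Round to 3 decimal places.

1.765

lx·mx: 0, 4.092, 2.576, 1.917, 0.072 → R0 = 8.657
x·lx·mx: 0, 4.092, 5.152, 5.751, 0.288 → Σ = 15.283
T = 15.283 / 8.657 = 1.765392… → 1.765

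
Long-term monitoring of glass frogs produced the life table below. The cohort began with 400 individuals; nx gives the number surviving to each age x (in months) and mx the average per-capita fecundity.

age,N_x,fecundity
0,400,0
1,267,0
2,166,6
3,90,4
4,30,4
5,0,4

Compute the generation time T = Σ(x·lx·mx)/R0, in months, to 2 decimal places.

2.41

lx = nx/n0 = nx/400: 1, 0.6675, 0.415, 0.225, 0.075, 0
lx·mx: 0, 0, 2.49, 0.9, 0.3, 0 → R0 = 3.69
x·lx·mx: 0, 0, 4.98, 2.7, 1.2, 0 → Σ = 8.88
T = 8.88 / 3.69 = 2.406504… → 2.41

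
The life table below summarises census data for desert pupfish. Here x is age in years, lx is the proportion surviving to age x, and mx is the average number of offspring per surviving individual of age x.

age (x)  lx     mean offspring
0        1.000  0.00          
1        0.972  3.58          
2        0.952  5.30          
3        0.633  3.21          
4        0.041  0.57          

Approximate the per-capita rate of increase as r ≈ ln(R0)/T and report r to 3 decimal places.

R0 = Σ lx·mx = 0 + 3.47976 + 5.0456 + 2.03193 + 0.02337 = 10.58066
Σ x·lx·mx = 19.76023; T = 19.76023/10.58066 = 1.86758…
r ≈ ln(R0)/T = ln(10.58066)/1.86758… = 1.26315… → 1.263

1.263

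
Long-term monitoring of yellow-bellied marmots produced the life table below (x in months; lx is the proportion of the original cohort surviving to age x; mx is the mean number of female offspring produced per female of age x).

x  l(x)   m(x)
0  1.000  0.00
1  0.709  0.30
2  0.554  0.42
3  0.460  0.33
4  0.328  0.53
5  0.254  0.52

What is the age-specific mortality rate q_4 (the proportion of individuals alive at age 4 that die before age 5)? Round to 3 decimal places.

0.226

q_4 = (l_4 − l_5) / l_4 = (0.328 − 0.254) / 0.328
     = 0.074 / 0.328 = 0.22561… → 0.226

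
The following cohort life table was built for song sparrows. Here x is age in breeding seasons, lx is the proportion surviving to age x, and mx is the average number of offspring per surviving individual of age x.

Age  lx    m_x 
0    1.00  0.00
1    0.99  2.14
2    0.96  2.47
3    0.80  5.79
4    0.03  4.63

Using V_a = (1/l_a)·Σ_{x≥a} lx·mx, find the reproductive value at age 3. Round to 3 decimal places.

5.964

lx·mx for x ≥ 3: 4.632, 0.1389 → sum = 4.7709
V_3 = 4.7709 / l_3 = 4.7709 / 0.8 = 5.963625 → 5.964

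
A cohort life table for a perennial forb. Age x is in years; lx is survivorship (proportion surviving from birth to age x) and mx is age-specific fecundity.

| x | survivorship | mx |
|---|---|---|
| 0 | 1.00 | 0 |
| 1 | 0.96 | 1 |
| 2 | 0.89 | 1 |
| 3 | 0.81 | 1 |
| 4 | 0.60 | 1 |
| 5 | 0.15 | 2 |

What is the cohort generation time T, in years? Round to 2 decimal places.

lx·mx: 0, 0.96, 0.89, 0.81, 0.6, 0.3 → R0 = 3.56
x·lx·mx: 0, 0.96, 1.78, 2.43, 2.4, 1.5 → Σ = 9.07
T = 9.07 / 3.56 = 2.547753… → 2.55

2.55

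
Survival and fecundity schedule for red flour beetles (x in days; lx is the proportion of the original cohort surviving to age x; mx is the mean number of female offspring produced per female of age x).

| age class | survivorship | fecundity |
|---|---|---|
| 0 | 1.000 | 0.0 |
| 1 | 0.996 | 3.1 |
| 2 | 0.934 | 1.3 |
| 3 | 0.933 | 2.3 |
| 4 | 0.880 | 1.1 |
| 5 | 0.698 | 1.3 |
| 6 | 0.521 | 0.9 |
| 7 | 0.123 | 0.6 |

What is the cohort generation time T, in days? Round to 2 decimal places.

2.67

lx·mx: 0, 3.0876, 1.2142, 2.1459, 0.968, 0.9074, 0.4689, 0.0738 → R0 = 8.8658
x·lx·mx: 0, 3.0876, 2.4284, 6.4377, 3.872, 4.537, 2.8134, 0.5166 → Σ = 23.6927
T = 23.6927 / 8.8658 = 2.67237… → 2.67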